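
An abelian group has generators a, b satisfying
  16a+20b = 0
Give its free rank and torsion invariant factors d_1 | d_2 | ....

Answer: M ≅ ℤ^1 ⊕ ℤ/4

Derivation:
rank_ℚ(R)=1; free=2−1=1
SNF(R) diag = [4] → torsion [4]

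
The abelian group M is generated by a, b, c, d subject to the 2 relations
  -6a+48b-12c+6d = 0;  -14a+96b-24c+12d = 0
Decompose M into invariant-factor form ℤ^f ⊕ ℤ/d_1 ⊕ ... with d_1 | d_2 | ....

Answer: M ≅ ℤ^2 ⊕ ℤ/2 ⊕ ℤ/6

Derivation:
rank_ℚ(R)=2; free=4−2=2
SNF(R) diag = [2, 6] → torsion [2, 6]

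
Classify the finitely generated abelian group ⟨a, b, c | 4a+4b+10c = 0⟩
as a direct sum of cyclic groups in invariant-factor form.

rank_ℚ(R)=1; free=3−1=2
SNF(R) diag = [2] → torsion [2]

Answer: M ≅ ℤ^2 ⊕ ℤ/2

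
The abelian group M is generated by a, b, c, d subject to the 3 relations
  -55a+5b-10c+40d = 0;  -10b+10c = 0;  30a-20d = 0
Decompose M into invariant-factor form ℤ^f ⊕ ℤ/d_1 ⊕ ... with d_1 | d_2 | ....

Answer: M ≅ ℤ^1 ⊕ ℤ/5 ⊕ ℤ/10 ⊕ ℤ/10

Derivation:
rank_ℚ(R)=3; free=4−3=1
SNF(R) diag = [5, 10, 10] → torsion [5, 10, 10]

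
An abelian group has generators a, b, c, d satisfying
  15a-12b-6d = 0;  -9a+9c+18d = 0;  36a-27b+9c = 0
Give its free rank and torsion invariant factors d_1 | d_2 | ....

Answer: M ≅ ℤ^1 ⊕ ℤ/3 ⊕ ℤ/9 ⊕ ℤ/9

Derivation:
rank_ℚ(R)=3; free=4−3=1
SNF(R) diag = [3, 9, 9] → torsion [3, 9, 9]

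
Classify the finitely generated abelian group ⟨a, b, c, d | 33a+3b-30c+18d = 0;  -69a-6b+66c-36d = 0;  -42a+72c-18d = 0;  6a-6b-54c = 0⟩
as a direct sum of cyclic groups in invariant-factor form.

rank_ℚ(R)=4; free=4−4=0
SNF(R) diag = [3, 3, 6, 18] → torsion [3, 3, 6, 18]

Answer: M ≅ ℤ/3 ⊕ ℤ/3 ⊕ ℤ/6 ⊕ ℤ/18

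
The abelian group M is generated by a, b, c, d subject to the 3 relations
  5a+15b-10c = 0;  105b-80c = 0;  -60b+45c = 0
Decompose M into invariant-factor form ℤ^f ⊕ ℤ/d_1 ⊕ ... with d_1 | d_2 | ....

Answer: M ≅ ℤ^1 ⊕ ℤ/5 ⊕ ℤ/5 ⊕ ℤ/15

Derivation:
rank_ℚ(R)=3; free=4−3=1
SNF(R) diag = [5, 5, 15] → torsion [5, 5, 15]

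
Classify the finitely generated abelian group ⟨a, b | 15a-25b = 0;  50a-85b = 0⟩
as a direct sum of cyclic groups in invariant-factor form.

Answer: M ≅ ℤ/5 ⊕ ℤ/5

Derivation:
rank_ℚ(R)=2; free=2−2=0
SNF(R) diag = [5, 5] → torsion [5, 5]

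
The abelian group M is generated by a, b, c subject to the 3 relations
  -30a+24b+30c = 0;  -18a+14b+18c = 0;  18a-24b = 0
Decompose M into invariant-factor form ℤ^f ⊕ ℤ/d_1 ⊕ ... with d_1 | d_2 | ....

Answer: M ≅ ℤ/2 ⊕ ℤ/6 ⊕ ℤ/18

Derivation:
rank_ℚ(R)=3; free=3−3=0
SNF(R) diag = [2, 6, 18] → torsion [2, 6, 18]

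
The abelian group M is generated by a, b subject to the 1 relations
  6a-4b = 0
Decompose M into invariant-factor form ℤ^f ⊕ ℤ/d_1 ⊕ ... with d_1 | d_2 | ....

rank_ℚ(R)=1; free=2−1=1
SNF(R) diag = [2] → torsion [2]

Answer: M ≅ ℤ^1 ⊕ ℤ/2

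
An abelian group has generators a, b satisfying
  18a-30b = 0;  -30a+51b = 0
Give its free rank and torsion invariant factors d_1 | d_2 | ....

Answer: M ≅ ℤ/3 ⊕ ℤ/6

Derivation:
rank_ℚ(R)=2; free=2−2=0
SNF(R) diag = [3, 6] → torsion [3, 6]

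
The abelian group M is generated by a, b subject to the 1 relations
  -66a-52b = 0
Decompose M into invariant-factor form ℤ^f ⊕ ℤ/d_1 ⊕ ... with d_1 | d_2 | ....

Answer: M ≅ ℤ^1 ⊕ ℤ/2

Derivation:
rank_ℚ(R)=1; free=2−1=1
SNF(R) diag = [2] → torsion [2]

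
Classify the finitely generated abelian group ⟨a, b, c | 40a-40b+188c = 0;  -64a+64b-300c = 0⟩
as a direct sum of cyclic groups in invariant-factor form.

Answer: M ≅ ℤ^1 ⊕ ℤ/4 ⊕ ℤ/8

Derivation:
rank_ℚ(R)=2; free=3−2=1
SNF(R) diag = [4, 8] → torsion [4, 8]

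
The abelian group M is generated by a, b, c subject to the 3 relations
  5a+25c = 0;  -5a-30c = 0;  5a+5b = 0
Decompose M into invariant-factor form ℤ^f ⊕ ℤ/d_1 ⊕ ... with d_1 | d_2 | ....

rank_ℚ(R)=3; free=3−3=0
SNF(R) diag = [5, 5, 5] → torsion [5, 5, 5]

Answer: M ≅ ℤ/5 ⊕ ℤ/5 ⊕ ℤ/5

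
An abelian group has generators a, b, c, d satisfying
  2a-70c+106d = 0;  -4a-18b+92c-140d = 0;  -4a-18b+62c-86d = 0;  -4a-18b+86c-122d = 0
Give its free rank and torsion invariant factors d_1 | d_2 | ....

rank_ℚ(R)=4; free=4−4=0
SNF(R) diag = [2, 6, 18, 36] → torsion [2, 6, 18, 36]

Answer: M ≅ ℤ/2 ⊕ ℤ/6 ⊕ ℤ/18 ⊕ ℤ/36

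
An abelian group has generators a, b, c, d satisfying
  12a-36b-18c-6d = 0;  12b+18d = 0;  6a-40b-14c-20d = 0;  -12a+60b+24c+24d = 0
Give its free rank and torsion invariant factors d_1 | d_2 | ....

rank_ℚ(R)=4; free=4−4=0
SNF(R) diag = [2, 6, 6, 12] → torsion [2, 6, 6, 12]

Answer: M ≅ ℤ/2 ⊕ ℤ/6 ⊕ ℤ/6 ⊕ ℤ/12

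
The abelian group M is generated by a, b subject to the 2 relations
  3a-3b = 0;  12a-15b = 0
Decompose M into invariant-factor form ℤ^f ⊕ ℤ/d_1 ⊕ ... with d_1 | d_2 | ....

Answer: M ≅ ℤ/3 ⊕ ℤ/3

Derivation:
rank_ℚ(R)=2; free=2−2=0
SNF(R) diag = [3, 3] → torsion [3, 3]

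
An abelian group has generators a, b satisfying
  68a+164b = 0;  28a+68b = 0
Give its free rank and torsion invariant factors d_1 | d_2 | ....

Answer: M ≅ ℤ/4 ⊕ ℤ/8

Derivation:
rank_ℚ(R)=2; free=2−2=0
SNF(R) diag = [4, 8] → torsion [4, 8]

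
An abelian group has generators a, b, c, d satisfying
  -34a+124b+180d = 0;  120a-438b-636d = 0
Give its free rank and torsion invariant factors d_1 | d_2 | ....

Answer: M ≅ ℤ^2 ⊕ ℤ/2 ⊕ ℤ/6

Derivation:
rank_ℚ(R)=2; free=4−2=2
SNF(R) diag = [2, 6] → torsion [2, 6]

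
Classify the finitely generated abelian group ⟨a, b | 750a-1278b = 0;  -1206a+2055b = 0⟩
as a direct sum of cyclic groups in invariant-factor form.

Answer: M ≅ ℤ/3 ⊕ ℤ/6

Derivation:
rank_ℚ(R)=2; free=2−2=0
SNF(R) diag = [3, 6] → torsion [3, 6]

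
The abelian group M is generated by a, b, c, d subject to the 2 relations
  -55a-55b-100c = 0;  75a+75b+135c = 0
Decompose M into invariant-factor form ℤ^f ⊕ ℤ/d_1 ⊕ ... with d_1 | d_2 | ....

rank_ℚ(R)=2; free=4−2=2
SNF(R) diag = [5, 15] → torsion [5, 15]

Answer: M ≅ ℤ^2 ⊕ ℤ/5 ⊕ ℤ/15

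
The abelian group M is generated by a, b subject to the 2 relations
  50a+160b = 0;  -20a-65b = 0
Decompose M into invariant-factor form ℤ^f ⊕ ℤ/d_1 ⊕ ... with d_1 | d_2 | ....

rank_ℚ(R)=2; free=2−2=0
SNF(R) diag = [5, 10] → torsion [5, 10]

Answer: M ≅ ℤ/5 ⊕ ℤ/10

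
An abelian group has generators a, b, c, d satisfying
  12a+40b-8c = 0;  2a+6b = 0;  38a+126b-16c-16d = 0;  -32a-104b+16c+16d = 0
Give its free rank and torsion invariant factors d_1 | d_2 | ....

rank_ℚ(R)=4; free=4−4=0
SNF(R) diag = [2, 4, 8, 16] → torsion [2, 4, 8, 16]

Answer: M ≅ ℤ/2 ⊕ ℤ/4 ⊕ ℤ/8 ⊕ ℤ/16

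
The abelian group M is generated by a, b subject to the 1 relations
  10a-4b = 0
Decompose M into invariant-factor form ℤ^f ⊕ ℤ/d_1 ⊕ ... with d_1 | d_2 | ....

rank_ℚ(R)=1; free=2−1=1
SNF(R) diag = [2] → torsion [2]

Answer: M ≅ ℤ^1 ⊕ ℤ/2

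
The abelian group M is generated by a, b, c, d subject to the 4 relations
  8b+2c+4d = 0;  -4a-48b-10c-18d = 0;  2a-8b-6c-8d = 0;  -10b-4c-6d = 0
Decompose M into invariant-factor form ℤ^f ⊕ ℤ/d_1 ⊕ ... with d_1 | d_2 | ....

Answer: M ≅ ℤ/2 ⊕ ℤ/2 ⊕ ℤ/2 ⊕ ℤ/6

Derivation:
rank_ℚ(R)=4; free=4−4=0
SNF(R) diag = [2, 2, 2, 6] → torsion [2, 2, 2, 6]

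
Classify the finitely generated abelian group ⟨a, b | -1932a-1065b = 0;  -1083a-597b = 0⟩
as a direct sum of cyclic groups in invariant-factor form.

rank_ℚ(R)=2; free=2−2=0
SNF(R) diag = [3, 3] → torsion [3, 3]

Answer: M ≅ ℤ/3 ⊕ ℤ/3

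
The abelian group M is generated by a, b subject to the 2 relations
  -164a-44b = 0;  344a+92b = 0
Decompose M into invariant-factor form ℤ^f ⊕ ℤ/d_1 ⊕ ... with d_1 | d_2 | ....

rank_ℚ(R)=2; free=2−2=0
SNF(R) diag = [4, 12] → torsion [4, 12]

Answer: M ≅ ℤ/4 ⊕ ℤ/12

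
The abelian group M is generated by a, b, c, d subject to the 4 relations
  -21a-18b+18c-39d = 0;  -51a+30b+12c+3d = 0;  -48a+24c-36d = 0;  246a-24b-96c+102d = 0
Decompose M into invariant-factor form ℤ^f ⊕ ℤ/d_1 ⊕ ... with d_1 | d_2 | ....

rank_ℚ(R)=4; free=4−4=0
SNF(R) diag = [3, 6, 12, 36] → torsion [3, 6, 12, 36]

Answer: M ≅ ℤ/3 ⊕ ℤ/6 ⊕ ℤ/12 ⊕ ℤ/36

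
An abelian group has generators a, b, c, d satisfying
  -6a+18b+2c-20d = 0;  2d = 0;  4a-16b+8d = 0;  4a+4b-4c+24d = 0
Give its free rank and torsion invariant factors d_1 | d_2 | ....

rank_ℚ(R)=4; free=4−4=0
SNF(R) diag = [2, 2, 4, 8] → torsion [2, 2, 4, 8]

Answer: M ≅ ℤ/2 ⊕ ℤ/2 ⊕ ℤ/4 ⊕ ℤ/8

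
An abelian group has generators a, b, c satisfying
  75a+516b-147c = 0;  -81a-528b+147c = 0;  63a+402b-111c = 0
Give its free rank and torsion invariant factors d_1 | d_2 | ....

rank_ℚ(R)=3; free=3−3=0
SNF(R) diag = [3, 6, 18] → torsion [3, 6, 18]

Answer: M ≅ ℤ/3 ⊕ ℤ/6 ⊕ ℤ/18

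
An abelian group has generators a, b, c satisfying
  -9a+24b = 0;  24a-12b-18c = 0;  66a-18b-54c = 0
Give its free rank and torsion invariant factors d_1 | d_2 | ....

rank_ℚ(R)=3; free=3−3=0
SNF(R) diag = [3, 6, 18] → torsion [3, 6, 18]

Answer: M ≅ ℤ/3 ⊕ ℤ/6 ⊕ ℤ/18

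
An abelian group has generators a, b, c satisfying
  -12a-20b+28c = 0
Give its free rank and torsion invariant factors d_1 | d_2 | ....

rank_ℚ(R)=1; free=3−1=2
SNF(R) diag = [4] → torsion [4]

Answer: M ≅ ℤ^2 ⊕ ℤ/4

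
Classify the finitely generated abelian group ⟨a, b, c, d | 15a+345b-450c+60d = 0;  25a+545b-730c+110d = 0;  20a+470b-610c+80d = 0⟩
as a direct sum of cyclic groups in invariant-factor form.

rank_ℚ(R)=3; free=4−3=1
SNF(R) diag = [5, 10, 30] → torsion [5, 10, 30]

Answer: M ≅ ℤ^1 ⊕ ℤ/5 ⊕ ℤ/10 ⊕ ℤ/30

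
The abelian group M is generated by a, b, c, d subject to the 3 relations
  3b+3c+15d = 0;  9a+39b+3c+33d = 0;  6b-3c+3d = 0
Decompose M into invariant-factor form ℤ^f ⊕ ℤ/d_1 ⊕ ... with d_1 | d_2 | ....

rank_ℚ(R)=3; free=4−3=1
SNF(R) diag = [3, 9, 9] → torsion [3, 9, 9]

Answer: M ≅ ℤ^1 ⊕ ℤ/3 ⊕ ℤ/9 ⊕ ℤ/9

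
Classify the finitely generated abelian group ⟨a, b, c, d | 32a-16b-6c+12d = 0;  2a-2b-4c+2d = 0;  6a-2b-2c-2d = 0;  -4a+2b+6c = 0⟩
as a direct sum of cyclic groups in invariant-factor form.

Answer: M ≅ ℤ/2 ⊕ ℤ/2 ⊕ ℤ/6 ⊕ ℤ/12

Derivation:
rank_ℚ(R)=4; free=4−4=0
SNF(R) diag = [2, 2, 6, 12] → torsion [2, 2, 6, 12]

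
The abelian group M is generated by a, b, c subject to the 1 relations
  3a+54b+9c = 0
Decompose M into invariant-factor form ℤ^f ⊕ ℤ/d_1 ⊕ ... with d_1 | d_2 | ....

Answer: M ≅ ℤ^2 ⊕ ℤ/3

Derivation:
rank_ℚ(R)=1; free=3−1=2
SNF(R) diag = [3] → torsion [3]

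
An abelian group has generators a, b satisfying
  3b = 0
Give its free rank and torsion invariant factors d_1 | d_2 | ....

rank_ℚ(R)=1; free=2−1=1
SNF(R) diag = [3] → torsion [3]

Answer: M ≅ ℤ^1 ⊕ ℤ/3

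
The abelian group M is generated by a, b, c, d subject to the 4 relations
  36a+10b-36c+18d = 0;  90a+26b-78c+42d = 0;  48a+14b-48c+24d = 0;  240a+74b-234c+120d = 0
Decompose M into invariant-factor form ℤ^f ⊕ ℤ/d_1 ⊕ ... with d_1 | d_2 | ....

Answer: M ≅ ℤ/2 ⊕ ℤ/6 ⊕ ℤ/6 ⊕ ℤ/6

Derivation:
rank_ℚ(R)=4; free=4−4=0
SNF(R) diag = [2, 6, 6, 6] → torsion [2, 6, 6, 6]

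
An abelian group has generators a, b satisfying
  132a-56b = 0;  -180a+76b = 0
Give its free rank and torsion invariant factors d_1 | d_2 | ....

Answer: M ≅ ℤ/4 ⊕ ℤ/12

Derivation:
rank_ℚ(R)=2; free=2−2=0
SNF(R) diag = [4, 12] → torsion [4, 12]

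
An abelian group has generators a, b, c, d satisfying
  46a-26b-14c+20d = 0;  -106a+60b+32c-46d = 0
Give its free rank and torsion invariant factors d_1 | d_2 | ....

rank_ℚ(R)=2; free=4−2=2
SNF(R) diag = [2, 2] → torsion [2, 2]

Answer: M ≅ ℤ^2 ⊕ ℤ/2 ⊕ ℤ/2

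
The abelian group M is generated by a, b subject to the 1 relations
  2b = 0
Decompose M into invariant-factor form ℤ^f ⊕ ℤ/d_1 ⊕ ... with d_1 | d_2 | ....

rank_ℚ(R)=1; free=2−1=1
SNF(R) diag = [2] → torsion [2]

Answer: M ≅ ℤ^1 ⊕ ℤ/2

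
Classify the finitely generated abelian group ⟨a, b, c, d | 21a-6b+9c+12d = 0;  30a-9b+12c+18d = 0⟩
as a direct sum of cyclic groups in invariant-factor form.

rank_ℚ(R)=2; free=4−2=2
SNF(R) diag = [3, 3] → torsion [3, 3]

Answer: M ≅ ℤ^2 ⊕ ℤ/3 ⊕ ℤ/3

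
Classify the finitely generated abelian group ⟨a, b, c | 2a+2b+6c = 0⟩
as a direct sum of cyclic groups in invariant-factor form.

rank_ℚ(R)=1; free=3−1=2
SNF(R) diag = [2] → torsion [2]

Answer: M ≅ ℤ^2 ⊕ ℤ/2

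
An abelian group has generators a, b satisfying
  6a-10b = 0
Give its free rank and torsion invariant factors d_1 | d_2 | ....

Answer: M ≅ ℤ^1 ⊕ ℤ/2

Derivation:
rank_ℚ(R)=1; free=2−1=1
SNF(R) diag = [2] → torsion [2]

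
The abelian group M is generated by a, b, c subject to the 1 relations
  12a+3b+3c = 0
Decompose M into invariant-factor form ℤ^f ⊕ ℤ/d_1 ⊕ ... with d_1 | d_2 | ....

Answer: M ≅ ℤ^2 ⊕ ℤ/3

Derivation:
rank_ℚ(R)=1; free=3−1=2
SNF(R) diag = [3] → torsion [3]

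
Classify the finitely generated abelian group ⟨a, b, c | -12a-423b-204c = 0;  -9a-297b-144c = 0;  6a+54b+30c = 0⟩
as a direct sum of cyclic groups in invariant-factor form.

rank_ℚ(R)=3; free=3−3=0
SNF(R) diag = [3, 9, 18] → torsion [3, 9, 18]

Answer: M ≅ ℤ/3 ⊕ ℤ/9 ⊕ ℤ/18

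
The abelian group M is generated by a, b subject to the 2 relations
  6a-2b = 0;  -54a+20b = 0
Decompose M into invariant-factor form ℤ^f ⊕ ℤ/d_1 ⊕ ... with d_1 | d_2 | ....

Answer: M ≅ ℤ/2 ⊕ ℤ/6

Derivation:
rank_ℚ(R)=2; free=2−2=0
SNF(R) diag = [2, 6] → torsion [2, 6]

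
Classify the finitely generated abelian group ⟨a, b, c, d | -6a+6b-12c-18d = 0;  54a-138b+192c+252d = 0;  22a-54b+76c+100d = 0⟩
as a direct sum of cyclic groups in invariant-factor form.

Answer: M ≅ ℤ^1 ⊕ ℤ/2 ⊕ ℤ/6 ⊕ ℤ/12

Derivation:
rank_ℚ(R)=3; free=4−3=1
SNF(R) diag = [2, 6, 12] → torsion [2, 6, 12]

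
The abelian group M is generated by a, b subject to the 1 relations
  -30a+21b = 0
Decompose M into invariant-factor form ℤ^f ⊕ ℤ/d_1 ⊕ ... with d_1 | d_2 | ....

Answer: M ≅ ℤ^1 ⊕ ℤ/3

Derivation:
rank_ℚ(R)=1; free=2−1=1
SNF(R) diag = [3] → torsion [3]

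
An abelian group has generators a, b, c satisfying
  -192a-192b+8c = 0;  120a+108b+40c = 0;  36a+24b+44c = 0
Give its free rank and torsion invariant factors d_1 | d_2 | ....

Answer: M ≅ ℤ/4 ⊕ ℤ/12 ⊕ ℤ/24

Derivation:
rank_ℚ(R)=3; free=3−3=0
SNF(R) diag = [4, 12, 24] → torsion [4, 12, 24]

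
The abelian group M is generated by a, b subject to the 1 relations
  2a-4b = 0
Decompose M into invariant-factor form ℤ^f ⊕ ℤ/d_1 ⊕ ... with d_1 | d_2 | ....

Answer: M ≅ ℤ^1 ⊕ ℤ/2

Derivation:
rank_ℚ(R)=1; free=2−1=1
SNF(R) diag = [2] → torsion [2]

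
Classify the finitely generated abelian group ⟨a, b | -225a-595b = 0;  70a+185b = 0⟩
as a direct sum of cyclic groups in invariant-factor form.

rank_ℚ(R)=2; free=2−2=0
SNF(R) diag = [5, 5] → torsion [5, 5]

Answer: M ≅ ℤ/5 ⊕ ℤ/5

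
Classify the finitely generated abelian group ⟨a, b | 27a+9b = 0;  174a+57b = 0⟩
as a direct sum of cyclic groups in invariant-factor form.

rank_ℚ(R)=2; free=2−2=0
SNF(R) diag = [3, 9] → torsion [3, 9]

Answer: M ≅ ℤ/3 ⊕ ℤ/9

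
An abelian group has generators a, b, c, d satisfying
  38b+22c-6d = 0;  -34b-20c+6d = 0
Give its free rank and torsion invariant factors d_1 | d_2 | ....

rank_ℚ(R)=2; free=4−2=2
SNF(R) diag = [2, 6] → torsion [2, 6]

Answer: M ≅ ℤ^2 ⊕ ℤ/2 ⊕ ℤ/6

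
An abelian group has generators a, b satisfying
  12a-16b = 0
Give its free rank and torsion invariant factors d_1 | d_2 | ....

Answer: M ≅ ℤ^1 ⊕ ℤ/4

Derivation:
rank_ℚ(R)=1; free=2−1=1
SNF(R) diag = [4] → torsion [4]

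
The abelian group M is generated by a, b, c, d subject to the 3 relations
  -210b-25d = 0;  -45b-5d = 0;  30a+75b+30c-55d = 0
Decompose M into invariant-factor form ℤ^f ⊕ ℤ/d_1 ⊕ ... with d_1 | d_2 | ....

rank_ℚ(R)=3; free=4−3=1
SNF(R) diag = [5, 15, 30] → torsion [5, 15, 30]

Answer: M ≅ ℤ^1 ⊕ ℤ/5 ⊕ ℤ/15 ⊕ ℤ/30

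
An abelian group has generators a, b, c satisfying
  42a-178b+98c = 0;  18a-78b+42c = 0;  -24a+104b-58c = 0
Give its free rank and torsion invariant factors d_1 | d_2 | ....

rank_ℚ(R)=3; free=3−3=0
SNF(R) diag = [2, 6, 12] → torsion [2, 6, 12]

Answer: M ≅ ℤ/2 ⊕ ℤ/6 ⊕ ℤ/12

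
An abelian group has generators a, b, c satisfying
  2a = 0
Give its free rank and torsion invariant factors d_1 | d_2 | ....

rank_ℚ(R)=1; free=3−1=2
SNF(R) diag = [2] → torsion [2]

Answer: M ≅ ℤ^2 ⊕ ℤ/2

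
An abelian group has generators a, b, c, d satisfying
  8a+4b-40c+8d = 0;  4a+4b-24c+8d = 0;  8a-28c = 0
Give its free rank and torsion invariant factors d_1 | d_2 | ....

rank_ℚ(R)=3; free=4−3=1
SNF(R) diag = [4, 4, 4] → torsion [4, 4, 4]

Answer: M ≅ ℤ^1 ⊕ ℤ/4 ⊕ ℤ/4 ⊕ ℤ/4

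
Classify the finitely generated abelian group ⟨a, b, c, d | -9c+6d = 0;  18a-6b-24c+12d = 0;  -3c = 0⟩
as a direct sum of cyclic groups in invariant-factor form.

rank_ℚ(R)=3; free=4−3=1
SNF(R) diag = [3, 6, 6] → torsion [3, 6, 6]

Answer: M ≅ ℤ^1 ⊕ ℤ/3 ⊕ ℤ/6 ⊕ ℤ/6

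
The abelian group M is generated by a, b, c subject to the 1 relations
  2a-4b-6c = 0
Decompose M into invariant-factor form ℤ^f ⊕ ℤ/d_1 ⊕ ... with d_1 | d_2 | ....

Answer: M ≅ ℤ^2 ⊕ ℤ/2

Derivation:
rank_ℚ(R)=1; free=3−1=2
SNF(R) diag = [2] → torsion [2]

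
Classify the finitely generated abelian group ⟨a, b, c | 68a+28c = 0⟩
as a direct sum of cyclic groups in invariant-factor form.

Answer: M ≅ ℤ^2 ⊕ ℤ/4

Derivation:
rank_ℚ(R)=1; free=3−1=2
SNF(R) diag = [4] → torsion [4]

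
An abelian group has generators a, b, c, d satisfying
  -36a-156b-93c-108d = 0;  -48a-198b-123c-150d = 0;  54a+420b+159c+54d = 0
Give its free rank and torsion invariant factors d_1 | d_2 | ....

rank_ℚ(R)=3; free=4−3=1
SNF(R) diag = [3, 6, 18] → torsion [3, 6, 18]

Answer: M ≅ ℤ^1 ⊕ ℤ/3 ⊕ ℤ/6 ⊕ ℤ/18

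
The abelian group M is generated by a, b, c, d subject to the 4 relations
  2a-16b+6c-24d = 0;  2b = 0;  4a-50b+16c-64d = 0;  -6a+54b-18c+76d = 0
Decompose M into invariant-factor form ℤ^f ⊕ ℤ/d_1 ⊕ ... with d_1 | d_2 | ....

Answer: M ≅ ℤ/2 ⊕ ℤ/2 ⊕ ℤ/4 ⊕ ℤ/4

Derivation:
rank_ℚ(R)=4; free=4−4=0
SNF(R) diag = [2, 2, 4, 4] → torsion [2, 2, 4, 4]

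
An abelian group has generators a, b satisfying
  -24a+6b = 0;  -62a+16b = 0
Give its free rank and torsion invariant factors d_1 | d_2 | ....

Answer: M ≅ ℤ/2 ⊕ ℤ/6

Derivation:
rank_ℚ(R)=2; free=2−2=0
SNF(R) diag = [2, 6] → torsion [2, 6]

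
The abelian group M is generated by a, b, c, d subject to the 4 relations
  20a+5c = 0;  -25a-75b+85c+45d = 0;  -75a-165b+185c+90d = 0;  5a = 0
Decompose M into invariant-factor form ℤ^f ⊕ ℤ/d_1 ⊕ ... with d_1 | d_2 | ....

rank_ℚ(R)=4; free=4−4=0
SNF(R) diag = [5, 5, 15, 45] → torsion [5, 5, 15, 45]

Answer: M ≅ ℤ/5 ⊕ ℤ/5 ⊕ ℤ/15 ⊕ ℤ/45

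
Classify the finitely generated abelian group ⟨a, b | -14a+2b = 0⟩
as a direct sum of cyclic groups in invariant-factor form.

rank_ℚ(R)=1; free=2−1=1
SNF(R) diag = [2] → torsion [2]

Answer: M ≅ ℤ^1 ⊕ ℤ/2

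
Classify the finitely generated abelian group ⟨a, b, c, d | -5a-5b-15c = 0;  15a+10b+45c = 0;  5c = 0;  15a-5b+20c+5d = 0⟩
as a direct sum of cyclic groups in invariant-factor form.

rank_ℚ(R)=4; free=4−4=0
SNF(R) diag = [5, 5, 5, 5] → torsion [5, 5, 5, 5]

Answer: M ≅ ℤ/5 ⊕ ℤ/5 ⊕ ℤ/5 ⊕ ℤ/5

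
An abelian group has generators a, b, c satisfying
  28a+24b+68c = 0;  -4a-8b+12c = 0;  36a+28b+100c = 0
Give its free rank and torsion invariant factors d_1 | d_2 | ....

Answer: M ≅ ℤ/4 ⊕ ℤ/4 ⊕ ℤ/8

Derivation:
rank_ℚ(R)=3; free=3−3=0
SNF(R) diag = [4, 4, 8] → torsion [4, 4, 8]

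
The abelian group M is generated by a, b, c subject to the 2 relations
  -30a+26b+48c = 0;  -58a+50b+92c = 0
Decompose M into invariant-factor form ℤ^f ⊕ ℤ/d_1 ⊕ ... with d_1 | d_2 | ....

rank_ℚ(R)=2; free=3−2=1
SNF(R) diag = [2, 4] → torsion [2, 4]

Answer: M ≅ ℤ^1 ⊕ ℤ/2 ⊕ ℤ/4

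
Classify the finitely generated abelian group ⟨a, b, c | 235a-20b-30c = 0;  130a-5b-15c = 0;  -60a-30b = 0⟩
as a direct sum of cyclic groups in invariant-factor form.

Answer: M ≅ ℤ/5 ⊕ ℤ/15 ⊕ ℤ/30

Derivation:
rank_ℚ(R)=3; free=3−3=0
SNF(R) diag = [5, 15, 30] → torsion [5, 15, 30]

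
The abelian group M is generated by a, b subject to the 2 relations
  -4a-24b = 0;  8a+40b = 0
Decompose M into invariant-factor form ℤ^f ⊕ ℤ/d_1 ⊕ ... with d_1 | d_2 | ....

Answer: M ≅ ℤ/4 ⊕ ℤ/8

Derivation:
rank_ℚ(R)=2; free=2−2=0
SNF(R) diag = [4, 8] → torsion [4, 8]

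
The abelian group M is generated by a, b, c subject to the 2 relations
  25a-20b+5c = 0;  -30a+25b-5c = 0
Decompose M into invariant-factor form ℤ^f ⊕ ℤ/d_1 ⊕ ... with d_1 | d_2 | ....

Answer: M ≅ ℤ^1 ⊕ ℤ/5 ⊕ ℤ/5

Derivation:
rank_ℚ(R)=2; free=3−2=1
SNF(R) diag = [5, 5] → torsion [5, 5]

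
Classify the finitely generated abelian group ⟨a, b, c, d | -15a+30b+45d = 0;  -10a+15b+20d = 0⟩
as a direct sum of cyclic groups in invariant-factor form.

Answer: M ≅ ℤ^2 ⊕ ℤ/5 ⊕ ℤ/15

Derivation:
rank_ℚ(R)=2; free=4−2=2
SNF(R) diag = [5, 15] → torsion [5, 15]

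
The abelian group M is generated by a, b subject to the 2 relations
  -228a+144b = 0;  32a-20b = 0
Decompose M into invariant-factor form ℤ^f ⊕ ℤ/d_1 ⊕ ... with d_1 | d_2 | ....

rank_ℚ(R)=2; free=2−2=0
SNF(R) diag = [4, 12] → torsion [4, 12]

Answer: M ≅ ℤ/4 ⊕ ℤ/12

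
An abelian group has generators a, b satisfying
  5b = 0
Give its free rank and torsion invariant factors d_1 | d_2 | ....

Answer: M ≅ ℤ^1 ⊕ ℤ/5

Derivation:
rank_ℚ(R)=1; free=2−1=1
SNF(R) diag = [5] → torsion [5]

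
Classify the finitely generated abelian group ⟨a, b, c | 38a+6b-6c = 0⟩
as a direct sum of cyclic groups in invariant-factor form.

Answer: M ≅ ℤ^2 ⊕ ℤ/2

Derivation:
rank_ℚ(R)=1; free=3−1=2
SNF(R) diag = [2] → torsion [2]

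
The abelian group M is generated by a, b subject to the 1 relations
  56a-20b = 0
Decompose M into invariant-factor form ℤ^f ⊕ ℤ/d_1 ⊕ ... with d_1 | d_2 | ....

rank_ℚ(R)=1; free=2−1=1
SNF(R) diag = [4] → torsion [4]

Answer: M ≅ ℤ^1 ⊕ ℤ/4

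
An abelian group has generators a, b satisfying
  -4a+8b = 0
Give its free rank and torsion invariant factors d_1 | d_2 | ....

rank_ℚ(R)=1; free=2−1=1
SNF(R) diag = [4] → torsion [4]

Answer: M ≅ ℤ^1 ⊕ ℤ/4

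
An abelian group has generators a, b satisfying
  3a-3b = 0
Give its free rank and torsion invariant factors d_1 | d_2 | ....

rank_ℚ(R)=1; free=2−1=1
SNF(R) diag = [3] → torsion [3]

Answer: M ≅ ℤ^1 ⊕ ℤ/3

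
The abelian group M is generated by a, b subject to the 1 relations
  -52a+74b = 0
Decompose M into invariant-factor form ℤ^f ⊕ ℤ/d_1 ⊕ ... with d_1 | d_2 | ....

rank_ℚ(R)=1; free=2−1=1
SNF(R) diag = [2] → torsion [2]

Answer: M ≅ ℤ^1 ⊕ ℤ/2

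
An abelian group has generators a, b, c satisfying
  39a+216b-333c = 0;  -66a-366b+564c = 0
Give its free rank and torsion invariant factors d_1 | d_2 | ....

rank_ℚ(R)=2; free=3−2=1
SNF(R) diag = [3, 6] → torsion [3, 6]

Answer: M ≅ ℤ^1 ⊕ ℤ/3 ⊕ ℤ/6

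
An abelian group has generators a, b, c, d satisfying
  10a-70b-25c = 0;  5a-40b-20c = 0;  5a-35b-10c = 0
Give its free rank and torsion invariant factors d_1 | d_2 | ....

Answer: M ≅ ℤ^1 ⊕ ℤ/5 ⊕ ℤ/5 ⊕ ℤ/5

Derivation:
rank_ℚ(R)=3; free=4−3=1
SNF(R) diag = [5, 5, 5] → torsion [5, 5, 5]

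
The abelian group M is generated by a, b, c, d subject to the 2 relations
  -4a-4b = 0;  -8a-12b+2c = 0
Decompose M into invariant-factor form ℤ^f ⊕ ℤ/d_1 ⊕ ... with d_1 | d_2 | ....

Answer: M ≅ ℤ^2 ⊕ ℤ/2 ⊕ ℤ/4

Derivation:
rank_ℚ(R)=2; free=4−2=2
SNF(R) diag = [2, 4] → torsion [2, 4]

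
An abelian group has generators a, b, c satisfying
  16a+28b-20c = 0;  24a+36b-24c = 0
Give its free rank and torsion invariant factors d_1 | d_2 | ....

rank_ℚ(R)=2; free=3−2=1
SNF(R) diag = [4, 12] → torsion [4, 12]

Answer: M ≅ ℤ^1 ⊕ ℤ/4 ⊕ ℤ/12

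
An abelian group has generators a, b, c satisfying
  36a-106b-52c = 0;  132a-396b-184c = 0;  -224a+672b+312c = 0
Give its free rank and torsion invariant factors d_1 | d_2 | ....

rank_ℚ(R)=3; free=3−3=0
SNF(R) diag = [2, 4, 8] → torsion [2, 4, 8]

Answer: M ≅ ℤ/2 ⊕ ℤ/4 ⊕ ℤ/8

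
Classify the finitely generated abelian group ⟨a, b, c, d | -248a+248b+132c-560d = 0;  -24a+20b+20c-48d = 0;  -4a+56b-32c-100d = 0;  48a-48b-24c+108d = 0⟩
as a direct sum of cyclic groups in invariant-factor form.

rank_ℚ(R)=4; free=4−4=0
SNF(R) diag = [4, 4, 12, 36] → torsion [4, 4, 12, 36]

Answer: M ≅ ℤ/4 ⊕ ℤ/4 ⊕ ℤ/12 ⊕ ℤ/36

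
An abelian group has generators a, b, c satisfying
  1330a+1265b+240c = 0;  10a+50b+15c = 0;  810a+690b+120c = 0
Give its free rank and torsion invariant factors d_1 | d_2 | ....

rank_ℚ(R)=3; free=3−3=0
SNF(R) diag = [5, 15, 30] → torsion [5, 15, 30]

Answer: M ≅ ℤ/5 ⊕ ℤ/15 ⊕ ℤ/30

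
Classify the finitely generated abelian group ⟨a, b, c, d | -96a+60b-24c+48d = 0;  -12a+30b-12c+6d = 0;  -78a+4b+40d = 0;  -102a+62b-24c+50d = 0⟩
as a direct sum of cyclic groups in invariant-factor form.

Answer: M ≅ ℤ/2 ⊕ ℤ/6 ⊕ ℤ/12 ⊕ ℤ/36

Derivation:
rank_ℚ(R)=4; free=4−4=0
SNF(R) diag = [2, 6, 12, 36] → torsion [2, 6, 12, 36]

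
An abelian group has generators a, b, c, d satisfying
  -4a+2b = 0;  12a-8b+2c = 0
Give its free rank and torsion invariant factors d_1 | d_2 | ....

Answer: M ≅ ℤ^2 ⊕ ℤ/2 ⊕ ℤ/2

Derivation:
rank_ℚ(R)=2; free=4−2=2
SNF(R) diag = [2, 2] → torsion [2, 2]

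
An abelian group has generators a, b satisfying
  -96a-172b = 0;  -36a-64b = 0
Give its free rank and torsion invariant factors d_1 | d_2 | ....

Answer: M ≅ ℤ/4 ⊕ ℤ/12

Derivation:
rank_ℚ(R)=2; free=2−2=0
SNF(R) diag = [4, 12] → torsion [4, 12]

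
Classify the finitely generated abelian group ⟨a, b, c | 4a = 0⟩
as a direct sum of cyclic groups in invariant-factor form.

Answer: M ≅ ℤ^2 ⊕ ℤ/4

Derivation:
rank_ℚ(R)=1; free=3−1=2
SNF(R) diag = [4] → torsion [4]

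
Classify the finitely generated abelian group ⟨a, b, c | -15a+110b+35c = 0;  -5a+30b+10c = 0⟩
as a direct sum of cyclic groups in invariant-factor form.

Answer: M ≅ ℤ^1 ⊕ ℤ/5 ⊕ ℤ/5

Derivation:
rank_ℚ(R)=2; free=3−2=1
SNF(R) diag = [5, 5] → torsion [5, 5]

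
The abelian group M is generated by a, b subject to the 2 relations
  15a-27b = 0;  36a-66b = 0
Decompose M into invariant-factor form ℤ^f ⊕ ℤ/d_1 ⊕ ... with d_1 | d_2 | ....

Answer: M ≅ ℤ/3 ⊕ ℤ/6

Derivation:
rank_ℚ(R)=2; free=2−2=0
SNF(R) diag = [3, 6] → torsion [3, 6]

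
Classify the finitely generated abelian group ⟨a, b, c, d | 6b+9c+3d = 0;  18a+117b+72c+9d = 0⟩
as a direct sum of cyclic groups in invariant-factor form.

rank_ℚ(R)=2; free=4−2=2
SNF(R) diag = [3, 9] → torsion [3, 9]

Answer: M ≅ ℤ^2 ⊕ ℤ/3 ⊕ ℤ/9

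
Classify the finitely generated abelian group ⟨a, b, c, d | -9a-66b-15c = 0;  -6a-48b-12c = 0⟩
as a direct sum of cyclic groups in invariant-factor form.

rank_ℚ(R)=2; free=4−2=2
SNF(R) diag = [3, 6] → torsion [3, 6]

Answer: M ≅ ℤ^2 ⊕ ℤ/3 ⊕ ℤ/6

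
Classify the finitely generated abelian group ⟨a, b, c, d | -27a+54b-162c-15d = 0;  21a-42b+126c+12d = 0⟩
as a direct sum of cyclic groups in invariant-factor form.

Answer: M ≅ ℤ^2 ⊕ ℤ/3 ⊕ ℤ/3

Derivation:
rank_ℚ(R)=2; free=4−2=2
SNF(R) diag = [3, 3] → torsion [3, 3]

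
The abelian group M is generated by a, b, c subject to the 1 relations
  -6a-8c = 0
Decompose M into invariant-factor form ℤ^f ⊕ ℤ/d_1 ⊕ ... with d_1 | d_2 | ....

Answer: M ≅ ℤ^2 ⊕ ℤ/2

Derivation:
rank_ℚ(R)=1; free=3−1=2
SNF(R) diag = [2] → torsion [2]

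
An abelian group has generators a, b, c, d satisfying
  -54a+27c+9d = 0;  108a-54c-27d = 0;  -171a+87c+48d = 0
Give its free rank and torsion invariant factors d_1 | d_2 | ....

Answer: M ≅ ℤ^1 ⊕ ℤ/3 ⊕ ℤ/9 ⊕ ℤ/27

Derivation:
rank_ℚ(R)=3; free=4−3=1
SNF(R) diag = [3, 9, 27] → torsion [3, 9, 27]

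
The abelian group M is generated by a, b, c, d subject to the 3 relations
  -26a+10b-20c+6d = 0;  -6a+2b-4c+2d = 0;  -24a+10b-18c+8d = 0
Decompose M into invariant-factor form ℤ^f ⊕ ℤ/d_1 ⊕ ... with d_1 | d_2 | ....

Answer: M ≅ ℤ^1 ⊕ ℤ/2 ⊕ ℤ/2 ⊕ ℤ/4

Derivation:
rank_ℚ(R)=3; free=4−3=1
SNF(R) diag = [2, 2, 4] → torsion [2, 2, 4]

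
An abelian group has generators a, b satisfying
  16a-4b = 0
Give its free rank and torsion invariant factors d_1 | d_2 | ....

rank_ℚ(R)=1; free=2−1=1
SNF(R) diag = [4] → torsion [4]

Answer: M ≅ ℤ^1 ⊕ ℤ/4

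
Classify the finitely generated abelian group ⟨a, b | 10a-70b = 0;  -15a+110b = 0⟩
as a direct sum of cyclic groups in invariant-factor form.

rank_ℚ(R)=2; free=2−2=0
SNF(R) diag = [5, 10] → torsion [5, 10]

Answer: M ≅ ℤ/5 ⊕ ℤ/10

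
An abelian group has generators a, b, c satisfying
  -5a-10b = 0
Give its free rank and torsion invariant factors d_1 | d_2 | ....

Answer: M ≅ ℤ^2 ⊕ ℤ/5

Derivation:
rank_ℚ(R)=1; free=3−1=2
SNF(R) diag = [5] → torsion [5]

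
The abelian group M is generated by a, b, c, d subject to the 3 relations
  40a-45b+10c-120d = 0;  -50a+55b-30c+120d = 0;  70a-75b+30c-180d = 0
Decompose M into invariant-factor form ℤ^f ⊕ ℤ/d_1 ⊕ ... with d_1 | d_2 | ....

Answer: M ≅ ℤ^1 ⊕ ℤ/5 ⊕ ℤ/10 ⊕ ℤ/20

Derivation:
rank_ℚ(R)=3; free=4−3=1
SNF(R) diag = [5, 10, 20] → torsion [5, 10, 20]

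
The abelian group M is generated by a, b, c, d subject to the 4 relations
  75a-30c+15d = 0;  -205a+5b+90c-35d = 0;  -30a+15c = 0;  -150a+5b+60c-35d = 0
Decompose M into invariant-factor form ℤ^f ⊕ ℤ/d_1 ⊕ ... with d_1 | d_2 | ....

Answer: M ≅ ℤ/5 ⊕ ℤ/5 ⊕ ℤ/15 ⊕ ℤ/15

Derivation:
rank_ℚ(R)=4; free=4−4=0
SNF(R) diag = [5, 5, 15, 15] → torsion [5, 5, 15, 15]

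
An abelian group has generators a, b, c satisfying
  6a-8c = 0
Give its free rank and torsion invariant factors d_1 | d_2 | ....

rank_ℚ(R)=1; free=3−1=2
SNF(R) diag = [2] → torsion [2]

Answer: M ≅ ℤ^2 ⊕ ℤ/2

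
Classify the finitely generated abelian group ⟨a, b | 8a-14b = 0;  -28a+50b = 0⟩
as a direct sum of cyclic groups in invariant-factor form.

Answer: M ≅ ℤ/2 ⊕ ℤ/4

Derivation:
rank_ℚ(R)=2; free=2−2=0
SNF(R) diag = [2, 4] → torsion [2, 4]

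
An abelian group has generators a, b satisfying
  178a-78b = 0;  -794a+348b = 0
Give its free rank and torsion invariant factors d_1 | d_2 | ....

Answer: M ≅ ℤ/2 ⊕ ℤ/6

Derivation:
rank_ℚ(R)=2; free=2−2=0
SNF(R) diag = [2, 6] → torsion [2, 6]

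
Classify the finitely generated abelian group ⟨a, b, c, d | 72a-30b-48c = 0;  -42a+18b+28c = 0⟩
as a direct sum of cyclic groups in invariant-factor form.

Answer: M ≅ ℤ^2 ⊕ ℤ/2 ⊕ ℤ/6

Derivation:
rank_ℚ(R)=2; free=4−2=2
SNF(R) diag = [2, 6] → torsion [2, 6]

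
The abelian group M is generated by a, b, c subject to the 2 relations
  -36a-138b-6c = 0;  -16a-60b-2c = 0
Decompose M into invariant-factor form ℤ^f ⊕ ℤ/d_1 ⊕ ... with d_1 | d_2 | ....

rank_ℚ(R)=2; free=3−2=1
SNF(R) diag = [2, 6] → torsion [2, 6]

Answer: M ≅ ℤ^1 ⊕ ℤ/2 ⊕ ℤ/6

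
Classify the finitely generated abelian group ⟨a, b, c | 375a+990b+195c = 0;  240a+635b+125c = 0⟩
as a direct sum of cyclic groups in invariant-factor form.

Answer: M ≅ ℤ^1 ⊕ ℤ/5 ⊕ ℤ/15

Derivation:
rank_ℚ(R)=2; free=3−2=1
SNF(R) diag = [5, 15] → torsion [5, 15]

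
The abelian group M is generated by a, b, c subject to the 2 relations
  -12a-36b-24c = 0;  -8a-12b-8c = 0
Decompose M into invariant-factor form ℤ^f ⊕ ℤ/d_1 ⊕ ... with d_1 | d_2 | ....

rank_ℚ(R)=2; free=3−2=1
SNF(R) diag = [4, 12] → torsion [4, 12]

Answer: M ≅ ℤ^1 ⊕ ℤ/4 ⊕ ℤ/12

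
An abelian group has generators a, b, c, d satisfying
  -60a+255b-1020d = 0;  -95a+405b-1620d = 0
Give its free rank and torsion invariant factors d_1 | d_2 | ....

Answer: M ≅ ℤ^2 ⊕ ℤ/5 ⊕ ℤ/15

Derivation:
rank_ℚ(R)=2; free=4−2=2
SNF(R) diag = [5, 15] → torsion [5, 15]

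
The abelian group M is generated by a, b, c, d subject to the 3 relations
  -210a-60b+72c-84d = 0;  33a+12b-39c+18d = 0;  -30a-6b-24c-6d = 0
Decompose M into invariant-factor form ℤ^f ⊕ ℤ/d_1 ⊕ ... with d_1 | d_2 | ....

Answer: M ≅ ℤ^1 ⊕ ℤ/3 ⊕ ℤ/6 ⊕ ℤ/18

Derivation:
rank_ℚ(R)=3; free=4−3=1
SNF(R) diag = [3, 6, 18] → torsion [3, 6, 18]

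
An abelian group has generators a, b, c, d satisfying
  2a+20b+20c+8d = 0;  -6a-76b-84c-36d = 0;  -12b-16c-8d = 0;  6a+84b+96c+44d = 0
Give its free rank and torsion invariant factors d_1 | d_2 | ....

rank_ℚ(R)=4; free=4−4=0
SNF(R) diag = [2, 4, 4, 4] → torsion [2, 4, 4, 4]

Answer: M ≅ ℤ/2 ⊕ ℤ/4 ⊕ ℤ/4 ⊕ ℤ/4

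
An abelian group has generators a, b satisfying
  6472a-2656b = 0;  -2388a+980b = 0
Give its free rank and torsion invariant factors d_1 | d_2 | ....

rank_ℚ(R)=2; free=2−2=0
SNF(R) diag = [4, 8] → torsion [4, 8]

Answer: M ≅ ℤ/4 ⊕ ℤ/8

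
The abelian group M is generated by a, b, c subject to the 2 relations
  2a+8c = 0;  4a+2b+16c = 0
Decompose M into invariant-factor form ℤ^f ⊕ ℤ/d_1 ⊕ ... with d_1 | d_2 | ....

Answer: M ≅ ℤ^1 ⊕ ℤ/2 ⊕ ℤ/2

Derivation:
rank_ℚ(R)=2; free=3−2=1
SNF(R) diag = [2, 2] → torsion [2, 2]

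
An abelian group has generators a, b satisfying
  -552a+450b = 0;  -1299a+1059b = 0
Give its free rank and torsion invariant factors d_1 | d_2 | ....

Answer: M ≅ ℤ/3 ⊕ ℤ/6

Derivation:
rank_ℚ(R)=2; free=2−2=0
SNF(R) diag = [3, 6] → torsion [3, 6]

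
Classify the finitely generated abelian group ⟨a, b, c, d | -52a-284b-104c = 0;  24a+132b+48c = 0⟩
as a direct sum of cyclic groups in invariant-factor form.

rank_ℚ(R)=2; free=4−2=2
SNF(R) diag = [4, 12] → torsion [4, 12]

Answer: M ≅ ℤ^2 ⊕ ℤ/4 ⊕ ℤ/12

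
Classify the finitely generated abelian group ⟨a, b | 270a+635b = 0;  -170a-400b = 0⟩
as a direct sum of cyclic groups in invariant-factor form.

rank_ℚ(R)=2; free=2−2=0
SNF(R) diag = [5, 10] → torsion [5, 10]

Answer: M ≅ ℤ/5 ⊕ ℤ/10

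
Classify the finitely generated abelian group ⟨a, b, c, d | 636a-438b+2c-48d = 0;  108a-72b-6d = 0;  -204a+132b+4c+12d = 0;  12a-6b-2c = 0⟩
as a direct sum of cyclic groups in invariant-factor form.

Answer: M ≅ ℤ/2 ⊕ ℤ/6 ⊕ ℤ/12 ⊕ ℤ/36

Derivation:
rank_ℚ(R)=4; free=4−4=0
SNF(R) diag = [2, 6, 12, 36] → torsion [2, 6, 12, 36]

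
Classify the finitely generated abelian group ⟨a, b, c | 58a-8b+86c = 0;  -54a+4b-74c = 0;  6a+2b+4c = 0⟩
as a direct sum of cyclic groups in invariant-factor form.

rank_ℚ(R)=3; free=3−3=0
SNF(R) diag = [2, 2, 4] → torsion [2, 2, 4]

Answer: M ≅ ℤ/2 ⊕ ℤ/2 ⊕ ℤ/4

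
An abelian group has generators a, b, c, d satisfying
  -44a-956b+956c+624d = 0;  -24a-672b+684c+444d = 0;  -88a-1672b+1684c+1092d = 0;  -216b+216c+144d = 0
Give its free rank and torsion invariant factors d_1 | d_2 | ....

Answer: M ≅ ℤ/4 ⊕ ℤ/12 ⊕ ℤ/24 ⊕ ℤ/72

Derivation:
rank_ℚ(R)=4; free=4−4=0
SNF(R) diag = [4, 12, 24, 72] → torsion [4, 12, 24, 72]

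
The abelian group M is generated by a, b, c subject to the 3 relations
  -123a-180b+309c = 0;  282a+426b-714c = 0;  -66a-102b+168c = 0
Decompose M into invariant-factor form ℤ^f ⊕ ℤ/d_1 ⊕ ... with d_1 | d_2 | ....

Answer: M ≅ ℤ/3 ⊕ ℤ/6 ⊕ ℤ/6

Derivation:
rank_ℚ(R)=3; free=3−3=0
SNF(R) diag = [3, 6, 6] → torsion [3, 6, 6]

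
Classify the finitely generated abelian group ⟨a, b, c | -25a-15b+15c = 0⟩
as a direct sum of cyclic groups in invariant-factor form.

rank_ℚ(R)=1; free=3−1=2
SNF(R) diag = [5] → torsion [5]

Answer: M ≅ ℤ^2 ⊕ ℤ/5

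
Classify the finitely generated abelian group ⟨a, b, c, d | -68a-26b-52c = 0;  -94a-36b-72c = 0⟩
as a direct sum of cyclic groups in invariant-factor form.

Answer: M ≅ ℤ^2 ⊕ ℤ/2 ⊕ ℤ/2

Derivation:
rank_ℚ(R)=2; free=4−2=2
SNF(R) diag = [2, 2] → torsion [2, 2]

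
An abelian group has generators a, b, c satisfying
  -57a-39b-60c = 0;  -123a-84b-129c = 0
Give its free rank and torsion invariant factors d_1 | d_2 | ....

rank_ℚ(R)=2; free=3−2=1
SNF(R) diag = [3, 3] → torsion [3, 3]

Answer: M ≅ ℤ^1 ⊕ ℤ/3 ⊕ ℤ/3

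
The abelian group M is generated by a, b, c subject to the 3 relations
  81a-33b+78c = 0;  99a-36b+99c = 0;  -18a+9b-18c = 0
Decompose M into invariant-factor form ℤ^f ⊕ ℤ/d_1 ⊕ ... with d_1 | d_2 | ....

rank_ℚ(R)=3; free=3−3=0
SNF(R) diag = [3, 9, 27] → torsion [3, 9, 27]

Answer: M ≅ ℤ/3 ⊕ ℤ/9 ⊕ ℤ/27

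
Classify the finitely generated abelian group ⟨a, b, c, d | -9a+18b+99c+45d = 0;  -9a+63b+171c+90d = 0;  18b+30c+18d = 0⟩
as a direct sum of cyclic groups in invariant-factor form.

rank_ℚ(R)=3; free=4−3=1
SNF(R) diag = [3, 9, 18] → torsion [3, 9, 18]

Answer: M ≅ ℤ^1 ⊕ ℤ/3 ⊕ ℤ/9 ⊕ ℤ/18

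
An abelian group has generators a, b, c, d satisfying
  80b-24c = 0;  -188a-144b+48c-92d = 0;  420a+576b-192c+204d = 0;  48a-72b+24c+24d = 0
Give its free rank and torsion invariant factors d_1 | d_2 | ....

rank_ℚ(R)=4; free=4−4=0
SNF(R) diag = [4, 8, 24, 24] → torsion [4, 8, 24, 24]

Answer: M ≅ ℤ/4 ⊕ ℤ/8 ⊕ ℤ/24 ⊕ ℤ/24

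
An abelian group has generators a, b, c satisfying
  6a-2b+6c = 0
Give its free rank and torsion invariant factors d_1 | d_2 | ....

rank_ℚ(R)=1; free=3−1=2
SNF(R) diag = [2] → torsion [2]

Answer: M ≅ ℤ^2 ⊕ ℤ/2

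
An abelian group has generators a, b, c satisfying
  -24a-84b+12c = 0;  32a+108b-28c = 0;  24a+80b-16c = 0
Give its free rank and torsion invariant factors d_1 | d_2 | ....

Answer: M ≅ ℤ/4 ⊕ ℤ/8 ⊕ ℤ/24

Derivation:
rank_ℚ(R)=3; free=3−3=0
SNF(R) diag = [4, 8, 24] → torsion [4, 8, 24]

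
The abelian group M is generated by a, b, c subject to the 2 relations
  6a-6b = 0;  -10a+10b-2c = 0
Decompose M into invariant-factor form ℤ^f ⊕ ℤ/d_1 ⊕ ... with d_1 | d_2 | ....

Answer: M ≅ ℤ^1 ⊕ ℤ/2 ⊕ ℤ/6

Derivation:
rank_ℚ(R)=2; free=3−2=1
SNF(R) diag = [2, 6] → torsion [2, 6]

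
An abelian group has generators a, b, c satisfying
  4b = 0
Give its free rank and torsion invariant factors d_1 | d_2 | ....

rank_ℚ(R)=1; free=3−1=2
SNF(R) diag = [4] → torsion [4]

Answer: M ≅ ℤ^2 ⊕ ℤ/4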